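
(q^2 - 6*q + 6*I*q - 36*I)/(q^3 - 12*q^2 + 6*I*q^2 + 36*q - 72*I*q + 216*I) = 1/(q - 6)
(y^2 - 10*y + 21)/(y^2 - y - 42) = (y - 3)/(y + 6)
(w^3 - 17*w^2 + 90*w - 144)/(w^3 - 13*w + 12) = (w^2 - 14*w + 48)/(w^2 + 3*w - 4)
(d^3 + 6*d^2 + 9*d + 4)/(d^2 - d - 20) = (d^2 + 2*d + 1)/(d - 5)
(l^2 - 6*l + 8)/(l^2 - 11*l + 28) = (l - 2)/(l - 7)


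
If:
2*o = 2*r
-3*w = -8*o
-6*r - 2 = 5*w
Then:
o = -3/29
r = -3/29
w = -8/29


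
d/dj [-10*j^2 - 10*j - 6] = -20*j - 10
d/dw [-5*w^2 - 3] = -10*w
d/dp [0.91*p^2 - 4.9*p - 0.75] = 1.82*p - 4.9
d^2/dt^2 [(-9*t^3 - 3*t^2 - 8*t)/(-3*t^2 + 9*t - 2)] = 24*(69*t^3 - 45*t^2 - 3*t + 13)/(27*t^6 - 243*t^5 + 783*t^4 - 1053*t^3 + 522*t^2 - 108*t + 8)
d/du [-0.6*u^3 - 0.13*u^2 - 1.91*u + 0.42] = -1.8*u^2 - 0.26*u - 1.91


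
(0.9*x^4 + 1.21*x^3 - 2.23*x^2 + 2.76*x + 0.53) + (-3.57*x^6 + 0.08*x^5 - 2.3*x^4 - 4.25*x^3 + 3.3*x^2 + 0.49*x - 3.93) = -3.57*x^6 + 0.08*x^5 - 1.4*x^4 - 3.04*x^3 + 1.07*x^2 + 3.25*x - 3.4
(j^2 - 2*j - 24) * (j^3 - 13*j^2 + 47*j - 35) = j^5 - 15*j^4 + 49*j^3 + 183*j^2 - 1058*j + 840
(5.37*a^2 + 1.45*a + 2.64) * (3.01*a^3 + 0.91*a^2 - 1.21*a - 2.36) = 16.1637*a^5 + 9.2512*a^4 + 2.7682*a^3 - 12.0253*a^2 - 6.6164*a - 6.2304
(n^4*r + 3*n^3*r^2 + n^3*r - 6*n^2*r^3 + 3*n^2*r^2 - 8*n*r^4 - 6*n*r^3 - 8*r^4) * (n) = n^5*r + 3*n^4*r^2 + n^4*r - 6*n^3*r^3 + 3*n^3*r^2 - 8*n^2*r^4 - 6*n^2*r^3 - 8*n*r^4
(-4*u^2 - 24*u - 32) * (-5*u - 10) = 20*u^3 + 160*u^2 + 400*u + 320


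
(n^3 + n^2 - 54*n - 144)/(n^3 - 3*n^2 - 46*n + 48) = (n + 3)/(n - 1)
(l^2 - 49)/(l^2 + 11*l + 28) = (l - 7)/(l + 4)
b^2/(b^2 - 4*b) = b/(b - 4)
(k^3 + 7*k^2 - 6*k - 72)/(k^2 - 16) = (k^2 + 3*k - 18)/(k - 4)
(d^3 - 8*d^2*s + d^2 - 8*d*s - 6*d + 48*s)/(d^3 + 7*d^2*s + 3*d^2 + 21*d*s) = (d^2 - 8*d*s - 2*d + 16*s)/(d*(d + 7*s))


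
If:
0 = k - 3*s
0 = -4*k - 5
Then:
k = -5/4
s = -5/12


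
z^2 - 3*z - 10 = (z - 5)*(z + 2)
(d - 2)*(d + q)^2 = d^3 + 2*d^2*q - 2*d^2 + d*q^2 - 4*d*q - 2*q^2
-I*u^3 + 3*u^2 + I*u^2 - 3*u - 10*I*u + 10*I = (u - 2*I)*(u + 5*I)*(-I*u + I)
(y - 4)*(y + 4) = y^2 - 16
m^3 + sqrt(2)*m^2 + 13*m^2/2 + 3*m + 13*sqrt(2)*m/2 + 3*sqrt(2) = (m + 1/2)*(m + 6)*(m + sqrt(2))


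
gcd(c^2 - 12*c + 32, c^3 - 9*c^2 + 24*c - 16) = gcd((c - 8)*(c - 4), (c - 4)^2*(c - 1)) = c - 4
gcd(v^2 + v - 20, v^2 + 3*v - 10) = v + 5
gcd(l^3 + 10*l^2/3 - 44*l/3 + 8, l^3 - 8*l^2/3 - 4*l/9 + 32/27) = l - 2/3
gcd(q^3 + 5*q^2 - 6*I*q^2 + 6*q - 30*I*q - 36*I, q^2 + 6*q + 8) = q + 2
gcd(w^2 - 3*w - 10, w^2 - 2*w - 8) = w + 2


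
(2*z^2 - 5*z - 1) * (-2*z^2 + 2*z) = -4*z^4 + 14*z^3 - 8*z^2 - 2*z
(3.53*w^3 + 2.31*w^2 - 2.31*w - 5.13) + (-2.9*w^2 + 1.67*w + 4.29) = 3.53*w^3 - 0.59*w^2 - 0.64*w - 0.84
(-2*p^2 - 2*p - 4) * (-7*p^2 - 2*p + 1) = 14*p^4 + 18*p^3 + 30*p^2 + 6*p - 4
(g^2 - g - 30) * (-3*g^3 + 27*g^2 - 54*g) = -3*g^5 + 30*g^4 + 9*g^3 - 756*g^2 + 1620*g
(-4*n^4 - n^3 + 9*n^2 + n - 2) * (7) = -28*n^4 - 7*n^3 + 63*n^2 + 7*n - 14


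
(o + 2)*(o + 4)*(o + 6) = o^3 + 12*o^2 + 44*o + 48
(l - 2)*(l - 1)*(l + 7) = l^3 + 4*l^2 - 19*l + 14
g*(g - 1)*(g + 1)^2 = g^4 + g^3 - g^2 - g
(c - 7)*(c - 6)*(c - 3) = c^3 - 16*c^2 + 81*c - 126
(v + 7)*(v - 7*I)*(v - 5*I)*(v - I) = v^4 + 7*v^3 - 13*I*v^3 - 47*v^2 - 91*I*v^2 - 329*v + 35*I*v + 245*I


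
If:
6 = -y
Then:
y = -6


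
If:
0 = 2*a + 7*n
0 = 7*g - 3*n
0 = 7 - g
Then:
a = -343/6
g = 7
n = 49/3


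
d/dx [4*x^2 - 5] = 8*x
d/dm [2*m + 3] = 2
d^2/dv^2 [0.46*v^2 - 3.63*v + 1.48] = 0.920000000000000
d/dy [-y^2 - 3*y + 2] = -2*y - 3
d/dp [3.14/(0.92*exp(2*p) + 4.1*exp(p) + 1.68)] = (-5.7776*exp(p) - 12.874)*exp(p)/(0.92*exp(2*p) + 4.1*exp(p) + 1.68)^2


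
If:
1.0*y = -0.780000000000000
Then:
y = -0.78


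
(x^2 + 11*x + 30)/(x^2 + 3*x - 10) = (x + 6)/(x - 2)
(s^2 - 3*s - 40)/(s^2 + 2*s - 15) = (s - 8)/(s - 3)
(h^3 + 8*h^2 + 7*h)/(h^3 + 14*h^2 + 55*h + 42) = h/(h + 6)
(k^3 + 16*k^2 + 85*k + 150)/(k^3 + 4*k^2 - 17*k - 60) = (k^2 + 11*k + 30)/(k^2 - k - 12)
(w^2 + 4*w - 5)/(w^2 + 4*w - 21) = (w^2 + 4*w - 5)/(w^2 + 4*w - 21)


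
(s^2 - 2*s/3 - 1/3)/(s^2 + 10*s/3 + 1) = (s - 1)/(s + 3)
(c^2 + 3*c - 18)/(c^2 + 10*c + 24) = (c - 3)/(c + 4)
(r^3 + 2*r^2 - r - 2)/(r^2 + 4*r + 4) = (r^2 - 1)/(r + 2)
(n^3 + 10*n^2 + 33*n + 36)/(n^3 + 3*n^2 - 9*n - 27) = (n + 4)/(n - 3)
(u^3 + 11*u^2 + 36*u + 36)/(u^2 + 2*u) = u + 9 + 18/u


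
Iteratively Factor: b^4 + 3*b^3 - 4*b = (b)*(b^3 + 3*b^2 - 4) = b*(b + 2)*(b^2 + b - 2) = b*(b - 1)*(b + 2)*(b + 2)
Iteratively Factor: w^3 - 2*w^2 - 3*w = (w - 3)*(w^2 + w) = (w - 3)*(w + 1)*(w)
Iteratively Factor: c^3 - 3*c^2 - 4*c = (c)*(c^2 - 3*c - 4) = c*(c - 4)*(c + 1)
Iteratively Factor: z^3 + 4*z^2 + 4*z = (z)*(z^2 + 4*z + 4) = z*(z + 2)*(z + 2)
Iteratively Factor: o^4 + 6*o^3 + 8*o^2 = (o + 2)*(o^3 + 4*o^2) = (o + 2)*(o + 4)*(o^2) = o*(o + 2)*(o + 4)*(o)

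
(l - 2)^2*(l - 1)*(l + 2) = l^4 - 3*l^3 - 2*l^2 + 12*l - 8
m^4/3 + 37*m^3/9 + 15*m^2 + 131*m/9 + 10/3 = (m/3 + 1/3)*(m + 1/3)*(m + 5)*(m + 6)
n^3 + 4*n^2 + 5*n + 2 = (n + 1)^2*(n + 2)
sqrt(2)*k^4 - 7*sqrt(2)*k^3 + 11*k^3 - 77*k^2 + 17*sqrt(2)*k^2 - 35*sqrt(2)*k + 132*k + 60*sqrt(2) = (k - 4)*(k - 3)*(k + 5*sqrt(2))*(sqrt(2)*k + 1)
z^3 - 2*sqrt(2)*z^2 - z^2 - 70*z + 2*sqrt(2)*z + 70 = (z - 1)*(z - 7*sqrt(2))*(z + 5*sqrt(2))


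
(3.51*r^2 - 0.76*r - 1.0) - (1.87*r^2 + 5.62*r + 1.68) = 1.64*r^2 - 6.38*r - 2.68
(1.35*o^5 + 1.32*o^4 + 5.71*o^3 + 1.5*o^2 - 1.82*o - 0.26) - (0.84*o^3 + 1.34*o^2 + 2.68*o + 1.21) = 1.35*o^5 + 1.32*o^4 + 4.87*o^3 + 0.16*o^2 - 4.5*o - 1.47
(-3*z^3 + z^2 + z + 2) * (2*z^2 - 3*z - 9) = -6*z^5 + 11*z^4 + 26*z^3 - 8*z^2 - 15*z - 18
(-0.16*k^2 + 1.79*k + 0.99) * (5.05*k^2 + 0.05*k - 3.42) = -0.808*k^4 + 9.0315*k^3 + 5.6362*k^2 - 6.0723*k - 3.3858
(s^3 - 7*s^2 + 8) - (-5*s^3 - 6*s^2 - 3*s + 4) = 6*s^3 - s^2 + 3*s + 4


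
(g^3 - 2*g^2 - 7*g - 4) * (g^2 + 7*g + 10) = g^5 + 5*g^4 - 11*g^3 - 73*g^2 - 98*g - 40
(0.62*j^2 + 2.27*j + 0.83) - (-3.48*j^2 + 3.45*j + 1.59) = 4.1*j^2 - 1.18*j - 0.76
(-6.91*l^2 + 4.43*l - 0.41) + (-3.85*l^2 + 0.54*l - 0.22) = -10.76*l^2 + 4.97*l - 0.63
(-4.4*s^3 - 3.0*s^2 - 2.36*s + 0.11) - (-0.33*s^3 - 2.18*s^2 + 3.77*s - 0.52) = -4.07*s^3 - 0.82*s^2 - 6.13*s + 0.63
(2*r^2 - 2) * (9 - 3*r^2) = -6*r^4 + 24*r^2 - 18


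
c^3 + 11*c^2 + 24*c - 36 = (c - 1)*(c + 6)^2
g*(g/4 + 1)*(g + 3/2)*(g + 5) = g^4/4 + 21*g^3/8 + 67*g^2/8 + 15*g/2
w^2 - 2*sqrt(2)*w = w*(w - 2*sqrt(2))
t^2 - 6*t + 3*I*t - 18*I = (t - 6)*(t + 3*I)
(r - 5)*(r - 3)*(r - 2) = r^3 - 10*r^2 + 31*r - 30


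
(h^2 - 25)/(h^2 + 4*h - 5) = (h - 5)/(h - 1)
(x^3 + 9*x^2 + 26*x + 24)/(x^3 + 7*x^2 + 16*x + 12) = (x + 4)/(x + 2)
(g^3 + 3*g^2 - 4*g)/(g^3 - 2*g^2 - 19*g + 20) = g/(g - 5)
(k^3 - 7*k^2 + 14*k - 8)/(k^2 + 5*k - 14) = (k^2 - 5*k + 4)/(k + 7)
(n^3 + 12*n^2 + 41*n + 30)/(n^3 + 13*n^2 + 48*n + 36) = (n + 5)/(n + 6)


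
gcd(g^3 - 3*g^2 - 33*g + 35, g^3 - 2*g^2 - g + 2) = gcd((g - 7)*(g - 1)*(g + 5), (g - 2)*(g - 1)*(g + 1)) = g - 1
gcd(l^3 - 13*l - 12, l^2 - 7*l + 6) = 1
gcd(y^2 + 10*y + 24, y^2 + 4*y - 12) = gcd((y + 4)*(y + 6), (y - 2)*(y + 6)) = y + 6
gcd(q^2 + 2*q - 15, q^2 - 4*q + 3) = q - 3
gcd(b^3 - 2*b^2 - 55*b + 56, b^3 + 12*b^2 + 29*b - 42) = b^2 + 6*b - 7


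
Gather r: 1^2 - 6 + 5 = 0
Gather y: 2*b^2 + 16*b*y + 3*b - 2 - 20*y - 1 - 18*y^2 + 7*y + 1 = 2*b^2 + 3*b - 18*y^2 + y*(16*b - 13) - 2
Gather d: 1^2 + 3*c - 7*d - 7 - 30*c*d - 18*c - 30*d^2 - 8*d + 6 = -15*c - 30*d^2 + d*(-30*c - 15)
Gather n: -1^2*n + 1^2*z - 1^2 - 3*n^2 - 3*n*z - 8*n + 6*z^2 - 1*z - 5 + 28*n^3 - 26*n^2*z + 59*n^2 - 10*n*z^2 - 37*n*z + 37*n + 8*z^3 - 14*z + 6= 28*n^3 + n^2*(56 - 26*z) + n*(-10*z^2 - 40*z + 28) + 8*z^3 + 6*z^2 - 14*z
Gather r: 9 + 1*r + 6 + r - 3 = 2*r + 12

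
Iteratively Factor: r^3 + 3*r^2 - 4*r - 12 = (r + 2)*(r^2 + r - 6) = (r - 2)*(r + 2)*(r + 3)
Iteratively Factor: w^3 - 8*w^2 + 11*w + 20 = (w - 5)*(w^2 - 3*w - 4) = (w - 5)*(w - 4)*(w + 1)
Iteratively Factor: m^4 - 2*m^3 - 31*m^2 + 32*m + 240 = (m - 5)*(m^3 + 3*m^2 - 16*m - 48) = (m - 5)*(m - 4)*(m^2 + 7*m + 12) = (m - 5)*(m - 4)*(m + 4)*(m + 3)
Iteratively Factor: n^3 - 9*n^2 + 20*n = (n - 4)*(n^2 - 5*n) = n*(n - 4)*(n - 5)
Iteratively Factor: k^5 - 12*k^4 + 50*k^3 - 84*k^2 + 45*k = (k - 5)*(k^4 - 7*k^3 + 15*k^2 - 9*k) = k*(k - 5)*(k^3 - 7*k^2 + 15*k - 9) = k*(k - 5)*(k - 3)*(k^2 - 4*k + 3) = k*(k - 5)*(k - 3)^2*(k - 1)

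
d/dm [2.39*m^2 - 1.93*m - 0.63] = 4.78*m - 1.93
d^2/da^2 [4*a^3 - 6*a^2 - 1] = 24*a - 12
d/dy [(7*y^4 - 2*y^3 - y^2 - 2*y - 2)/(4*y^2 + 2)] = (14*y^5 - 2*y^4 + 14*y^3 - y^2 + 3*y - 1)/(4*y^4 + 4*y^2 + 1)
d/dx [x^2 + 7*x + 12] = 2*x + 7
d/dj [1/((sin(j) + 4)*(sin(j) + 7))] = -(2*sin(j) + 11)*cos(j)/((sin(j) + 4)^2*(sin(j) + 7)^2)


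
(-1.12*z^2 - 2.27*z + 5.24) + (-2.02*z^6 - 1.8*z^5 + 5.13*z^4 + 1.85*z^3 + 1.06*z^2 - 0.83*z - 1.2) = -2.02*z^6 - 1.8*z^5 + 5.13*z^4 + 1.85*z^3 - 0.0600000000000001*z^2 - 3.1*z + 4.04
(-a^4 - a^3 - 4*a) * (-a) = a^5 + a^4 + 4*a^2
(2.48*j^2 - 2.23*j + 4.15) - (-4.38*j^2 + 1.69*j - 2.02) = 6.86*j^2 - 3.92*j + 6.17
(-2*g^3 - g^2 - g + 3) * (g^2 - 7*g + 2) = -2*g^5 + 13*g^4 + 2*g^3 + 8*g^2 - 23*g + 6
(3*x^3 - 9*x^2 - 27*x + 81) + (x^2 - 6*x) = 3*x^3 - 8*x^2 - 33*x + 81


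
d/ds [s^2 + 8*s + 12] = 2*s + 8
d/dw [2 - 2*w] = -2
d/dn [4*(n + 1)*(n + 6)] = 8*n + 28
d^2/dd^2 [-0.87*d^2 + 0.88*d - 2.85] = -1.74000000000000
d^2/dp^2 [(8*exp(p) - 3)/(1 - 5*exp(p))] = (35*exp(p) + 7)*exp(p)/(125*exp(3*p) - 75*exp(2*p) + 15*exp(p) - 1)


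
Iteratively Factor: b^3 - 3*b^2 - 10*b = (b)*(b^2 - 3*b - 10) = b*(b - 5)*(b + 2)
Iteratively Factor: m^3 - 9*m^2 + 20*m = (m - 5)*(m^2 - 4*m) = m*(m - 5)*(m - 4)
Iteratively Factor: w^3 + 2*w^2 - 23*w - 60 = (w + 4)*(w^2 - 2*w - 15) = (w - 5)*(w + 4)*(w + 3)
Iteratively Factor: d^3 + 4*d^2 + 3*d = (d)*(d^2 + 4*d + 3) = d*(d + 1)*(d + 3)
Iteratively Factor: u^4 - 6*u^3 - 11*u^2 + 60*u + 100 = (u - 5)*(u^3 - u^2 - 16*u - 20) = (u - 5)^2*(u^2 + 4*u + 4) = (u - 5)^2*(u + 2)*(u + 2)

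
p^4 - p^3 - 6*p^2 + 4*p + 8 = (p - 2)^2*(p + 1)*(p + 2)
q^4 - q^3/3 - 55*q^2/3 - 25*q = q*(q - 5)*(q + 5/3)*(q + 3)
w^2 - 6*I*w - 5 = (w - 5*I)*(w - I)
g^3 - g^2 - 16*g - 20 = (g - 5)*(g + 2)^2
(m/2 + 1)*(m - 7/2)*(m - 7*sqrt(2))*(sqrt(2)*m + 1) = sqrt(2)*m^4/2 - 13*m^3/2 - 3*sqrt(2)*m^3/4 - 7*sqrt(2)*m^2 + 39*m^2/4 + 21*sqrt(2)*m/4 + 91*m/2 + 49*sqrt(2)/2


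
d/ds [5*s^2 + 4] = 10*s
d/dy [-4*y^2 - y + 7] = -8*y - 1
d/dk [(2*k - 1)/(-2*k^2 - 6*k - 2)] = (k^2 - k - 5/2)/(k^4 + 6*k^3 + 11*k^2 + 6*k + 1)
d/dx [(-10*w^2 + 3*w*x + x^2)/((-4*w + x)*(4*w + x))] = 3*w*(-16*w^2 - 4*w*x - x^2)/(256*w^4 - 32*w^2*x^2 + x^4)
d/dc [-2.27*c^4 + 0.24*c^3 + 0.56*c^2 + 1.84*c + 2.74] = -9.08*c^3 + 0.72*c^2 + 1.12*c + 1.84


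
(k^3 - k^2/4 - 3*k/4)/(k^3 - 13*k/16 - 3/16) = 4*k/(4*k + 1)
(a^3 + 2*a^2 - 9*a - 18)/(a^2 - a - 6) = a + 3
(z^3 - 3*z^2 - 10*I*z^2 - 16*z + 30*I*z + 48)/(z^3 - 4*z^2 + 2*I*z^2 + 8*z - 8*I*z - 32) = (z^2 - z*(3 + 8*I) + 24*I)/(z^2 + 4*z*(-1 + I) - 16*I)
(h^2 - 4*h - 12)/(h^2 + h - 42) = (h + 2)/(h + 7)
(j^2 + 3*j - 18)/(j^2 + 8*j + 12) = (j - 3)/(j + 2)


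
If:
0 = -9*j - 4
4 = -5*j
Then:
No Solution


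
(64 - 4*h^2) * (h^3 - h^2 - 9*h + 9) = -4*h^5 + 4*h^4 + 100*h^3 - 100*h^2 - 576*h + 576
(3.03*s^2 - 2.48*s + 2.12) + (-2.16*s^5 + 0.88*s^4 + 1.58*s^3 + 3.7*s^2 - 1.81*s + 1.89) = -2.16*s^5 + 0.88*s^4 + 1.58*s^3 + 6.73*s^2 - 4.29*s + 4.01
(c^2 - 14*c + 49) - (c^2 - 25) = 74 - 14*c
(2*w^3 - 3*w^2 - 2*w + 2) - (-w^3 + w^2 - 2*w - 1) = 3*w^3 - 4*w^2 + 3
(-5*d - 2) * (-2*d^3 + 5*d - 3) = 10*d^4 + 4*d^3 - 25*d^2 + 5*d + 6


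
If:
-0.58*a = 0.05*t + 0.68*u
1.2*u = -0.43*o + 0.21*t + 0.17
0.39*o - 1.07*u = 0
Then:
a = 0.0697865353037767 - 2.14932002863037*u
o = 2.74358974358974*u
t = 11.3321123321123*u - 0.80952380952381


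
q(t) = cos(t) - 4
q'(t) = -sin(t)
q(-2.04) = -4.45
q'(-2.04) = 0.89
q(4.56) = -4.15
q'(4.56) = 0.99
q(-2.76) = -4.93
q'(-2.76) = 0.37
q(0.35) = -3.06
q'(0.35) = -0.34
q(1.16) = -3.60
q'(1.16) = -0.92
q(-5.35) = -3.40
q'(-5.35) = -0.80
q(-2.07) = -4.48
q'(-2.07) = 0.88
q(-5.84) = -3.10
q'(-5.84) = -0.43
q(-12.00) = -3.16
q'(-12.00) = -0.54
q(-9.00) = -4.91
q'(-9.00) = 0.41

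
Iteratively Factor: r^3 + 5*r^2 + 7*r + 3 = (r + 3)*(r^2 + 2*r + 1) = (r + 1)*(r + 3)*(r + 1)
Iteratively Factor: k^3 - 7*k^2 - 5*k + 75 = (k + 3)*(k^2 - 10*k + 25) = (k - 5)*(k + 3)*(k - 5)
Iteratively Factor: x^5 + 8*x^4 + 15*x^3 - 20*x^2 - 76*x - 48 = (x + 4)*(x^4 + 4*x^3 - x^2 - 16*x - 12) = (x + 3)*(x + 4)*(x^3 + x^2 - 4*x - 4) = (x + 2)*(x + 3)*(x + 4)*(x^2 - x - 2) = (x - 2)*(x + 2)*(x + 3)*(x + 4)*(x + 1)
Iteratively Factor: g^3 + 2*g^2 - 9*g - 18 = (g + 3)*(g^2 - g - 6) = (g + 2)*(g + 3)*(g - 3)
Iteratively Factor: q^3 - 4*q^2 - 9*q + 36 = (q - 3)*(q^2 - q - 12) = (q - 4)*(q - 3)*(q + 3)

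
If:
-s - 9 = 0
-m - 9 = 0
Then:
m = -9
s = -9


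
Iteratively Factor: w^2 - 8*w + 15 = (w - 3)*(w - 5)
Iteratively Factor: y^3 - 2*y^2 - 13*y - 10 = (y + 1)*(y^2 - 3*y - 10) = (y + 1)*(y + 2)*(y - 5)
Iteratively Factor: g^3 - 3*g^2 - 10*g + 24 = (g + 3)*(g^2 - 6*g + 8) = (g - 2)*(g + 3)*(g - 4)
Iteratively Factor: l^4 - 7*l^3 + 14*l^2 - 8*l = (l - 1)*(l^3 - 6*l^2 + 8*l) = (l - 2)*(l - 1)*(l^2 - 4*l) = l*(l - 2)*(l - 1)*(l - 4)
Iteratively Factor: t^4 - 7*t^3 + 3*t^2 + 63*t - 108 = (t - 3)*(t^3 - 4*t^2 - 9*t + 36) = (t - 3)*(t + 3)*(t^2 - 7*t + 12) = (t - 4)*(t - 3)*(t + 3)*(t - 3)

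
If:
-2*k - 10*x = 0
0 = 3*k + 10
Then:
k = -10/3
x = 2/3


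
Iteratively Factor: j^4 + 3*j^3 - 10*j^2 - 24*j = (j + 4)*(j^3 - j^2 - 6*j) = j*(j + 4)*(j^2 - j - 6) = j*(j - 3)*(j + 4)*(j + 2)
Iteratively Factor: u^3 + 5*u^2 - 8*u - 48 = (u - 3)*(u^2 + 8*u + 16) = (u - 3)*(u + 4)*(u + 4)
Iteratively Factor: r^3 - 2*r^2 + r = (r - 1)*(r^2 - r) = r*(r - 1)*(r - 1)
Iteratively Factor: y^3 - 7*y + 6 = (y - 1)*(y^2 + y - 6) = (y - 1)*(y + 3)*(y - 2)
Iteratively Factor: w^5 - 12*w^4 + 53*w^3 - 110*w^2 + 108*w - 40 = (w - 2)*(w^4 - 10*w^3 + 33*w^2 - 44*w + 20) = (w - 2)^2*(w^3 - 8*w^2 + 17*w - 10) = (w - 2)^2*(w - 1)*(w^2 - 7*w + 10) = (w - 5)*(w - 2)^2*(w - 1)*(w - 2)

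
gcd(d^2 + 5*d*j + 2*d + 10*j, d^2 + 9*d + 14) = d + 2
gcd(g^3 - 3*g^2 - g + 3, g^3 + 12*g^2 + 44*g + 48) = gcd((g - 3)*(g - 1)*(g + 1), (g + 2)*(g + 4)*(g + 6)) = 1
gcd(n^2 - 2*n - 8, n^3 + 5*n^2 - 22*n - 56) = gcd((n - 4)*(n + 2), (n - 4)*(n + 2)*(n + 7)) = n^2 - 2*n - 8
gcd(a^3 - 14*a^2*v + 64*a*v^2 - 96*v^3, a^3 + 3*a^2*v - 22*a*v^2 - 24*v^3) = -a + 4*v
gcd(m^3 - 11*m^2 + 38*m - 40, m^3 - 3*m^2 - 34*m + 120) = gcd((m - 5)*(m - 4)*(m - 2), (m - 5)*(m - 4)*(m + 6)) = m^2 - 9*m + 20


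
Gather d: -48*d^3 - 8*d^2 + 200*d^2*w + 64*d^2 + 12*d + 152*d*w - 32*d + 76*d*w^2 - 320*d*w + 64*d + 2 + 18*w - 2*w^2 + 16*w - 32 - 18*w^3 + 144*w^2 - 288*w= -48*d^3 + d^2*(200*w + 56) + d*(76*w^2 - 168*w + 44) - 18*w^3 + 142*w^2 - 254*w - 30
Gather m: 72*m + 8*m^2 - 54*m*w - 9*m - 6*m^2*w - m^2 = m^2*(7 - 6*w) + m*(63 - 54*w)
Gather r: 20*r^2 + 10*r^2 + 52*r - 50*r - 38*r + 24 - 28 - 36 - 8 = 30*r^2 - 36*r - 48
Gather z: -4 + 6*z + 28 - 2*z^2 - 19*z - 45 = -2*z^2 - 13*z - 21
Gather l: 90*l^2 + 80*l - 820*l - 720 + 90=90*l^2 - 740*l - 630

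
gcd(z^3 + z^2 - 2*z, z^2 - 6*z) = z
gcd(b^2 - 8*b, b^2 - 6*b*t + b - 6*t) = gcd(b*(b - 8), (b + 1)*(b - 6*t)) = 1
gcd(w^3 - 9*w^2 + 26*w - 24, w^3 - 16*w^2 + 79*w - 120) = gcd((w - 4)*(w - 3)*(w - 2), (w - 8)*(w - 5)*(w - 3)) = w - 3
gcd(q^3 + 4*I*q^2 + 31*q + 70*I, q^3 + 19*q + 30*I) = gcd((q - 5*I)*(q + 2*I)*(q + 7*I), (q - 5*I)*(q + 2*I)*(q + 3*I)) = q^2 - 3*I*q + 10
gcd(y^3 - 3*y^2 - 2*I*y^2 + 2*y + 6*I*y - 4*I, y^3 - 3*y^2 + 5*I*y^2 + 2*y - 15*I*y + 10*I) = y^2 - 3*y + 2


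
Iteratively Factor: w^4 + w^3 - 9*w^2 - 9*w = (w + 3)*(w^3 - 2*w^2 - 3*w) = (w - 3)*(w + 3)*(w^2 + w) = w*(w - 3)*(w + 3)*(w + 1)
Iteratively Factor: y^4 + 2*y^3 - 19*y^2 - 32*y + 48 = (y + 4)*(y^3 - 2*y^2 - 11*y + 12) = (y - 1)*(y + 4)*(y^2 - y - 12) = (y - 1)*(y + 3)*(y + 4)*(y - 4)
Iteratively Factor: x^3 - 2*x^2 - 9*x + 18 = (x + 3)*(x^2 - 5*x + 6) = (x - 3)*(x + 3)*(x - 2)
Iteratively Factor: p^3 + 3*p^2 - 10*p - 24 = (p - 3)*(p^2 + 6*p + 8) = (p - 3)*(p + 4)*(p + 2)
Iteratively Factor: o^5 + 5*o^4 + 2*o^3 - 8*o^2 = (o + 4)*(o^4 + o^3 - 2*o^2) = o*(o + 4)*(o^3 + o^2 - 2*o) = o*(o - 1)*(o + 4)*(o^2 + 2*o) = o*(o - 1)*(o + 2)*(o + 4)*(o)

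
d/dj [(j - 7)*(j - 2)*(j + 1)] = 3*j^2 - 16*j + 5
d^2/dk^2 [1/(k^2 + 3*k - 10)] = 2*(-k^2 - 3*k + (2*k + 3)^2 + 10)/(k^2 + 3*k - 10)^3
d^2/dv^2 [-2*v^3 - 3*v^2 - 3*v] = -12*v - 6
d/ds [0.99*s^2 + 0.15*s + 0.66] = 1.98*s + 0.15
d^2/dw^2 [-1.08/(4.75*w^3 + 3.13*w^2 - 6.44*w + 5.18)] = ((30.78*w + 6.7608)*(4.75*w^3 + 3.13*w^2 - 6.44*w + 5.18) - 1.08*(14.25*w^2 + 6.26*w - 6.44)*(28.5*w^2 + 12.52*w - 12.88))/(4.75*w^3 + 3.13*w^2 - 6.44*w + 5.18)^3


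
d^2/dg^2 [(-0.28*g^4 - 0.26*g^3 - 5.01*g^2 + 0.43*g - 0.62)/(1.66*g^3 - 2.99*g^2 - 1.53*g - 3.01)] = (1.77635683940025e-15*g^8 - 36.620824*g^6 - 12.9324240000001*g^5 - 144.29556*g^4 - 262.682452*g^3 + 234.88413*g^2 - 72.958734*g - 86.4856)/(4.574296*g^9 - 24.717732*g^8 + 31.873494*g^7 - 6.049955*g^6 + 60.261627*g^5 - 55.858188*g^4 - 41.081361*g^3 - 102.407424*g^2 - 41.585859*g - 27.270901)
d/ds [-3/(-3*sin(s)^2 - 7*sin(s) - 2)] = -3*(6*sin(s) + 7)*cos(s)/(3*sin(s)^2 + 7*sin(s) + 2)^2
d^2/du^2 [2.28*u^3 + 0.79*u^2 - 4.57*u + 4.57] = 13.68*u + 1.58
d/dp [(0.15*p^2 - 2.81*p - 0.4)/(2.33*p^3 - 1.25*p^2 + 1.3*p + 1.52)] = (-0.3495*p^4 + 13.0946*p^3 - 0.5215*p^2 - 0.544*p - 3.7512)/(5.4289*p^6 - 5.825*p^5 + 7.6205*p^4 + 3.8332*p^3 - 2.11*p^2 + 3.952*p + 2.3104)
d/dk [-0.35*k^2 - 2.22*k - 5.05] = -0.7*k - 2.22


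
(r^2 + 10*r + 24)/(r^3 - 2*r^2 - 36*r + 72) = (r + 4)/(r^2 - 8*r + 12)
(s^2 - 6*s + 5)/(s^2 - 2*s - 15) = (s - 1)/(s + 3)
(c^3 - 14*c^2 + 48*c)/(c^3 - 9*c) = (c^2 - 14*c + 48)/(c^2 - 9)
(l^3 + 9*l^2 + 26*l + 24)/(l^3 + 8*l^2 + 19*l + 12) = (l + 2)/(l + 1)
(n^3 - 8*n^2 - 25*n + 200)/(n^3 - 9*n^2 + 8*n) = (n^2 - 25)/(n*(n - 1))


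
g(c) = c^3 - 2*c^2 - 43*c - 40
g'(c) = 3*c^2 - 4*c - 43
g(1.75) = -116.02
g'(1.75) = -40.81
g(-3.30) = 44.18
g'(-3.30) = 2.87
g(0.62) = -67.19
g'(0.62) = -44.33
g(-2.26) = 35.42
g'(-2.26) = -18.64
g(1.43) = -102.66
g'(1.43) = -42.59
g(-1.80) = 25.09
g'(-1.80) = -26.08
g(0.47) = -60.55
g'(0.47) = -44.22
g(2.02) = -126.78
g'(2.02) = -38.84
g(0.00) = -40.00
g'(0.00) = -43.00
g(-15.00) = -3220.00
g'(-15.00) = 692.00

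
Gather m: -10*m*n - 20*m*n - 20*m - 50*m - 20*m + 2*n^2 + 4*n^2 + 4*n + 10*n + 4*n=m*(-30*n - 90) + 6*n^2 + 18*n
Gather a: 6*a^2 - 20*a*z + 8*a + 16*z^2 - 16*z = 6*a^2 + a*(8 - 20*z) + 16*z^2 - 16*z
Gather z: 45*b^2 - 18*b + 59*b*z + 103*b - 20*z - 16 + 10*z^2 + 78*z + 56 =45*b^2 + 85*b + 10*z^2 + z*(59*b + 58) + 40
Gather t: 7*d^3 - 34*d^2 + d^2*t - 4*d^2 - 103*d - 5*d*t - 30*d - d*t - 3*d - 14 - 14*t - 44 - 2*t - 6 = 7*d^3 - 38*d^2 - 136*d + t*(d^2 - 6*d - 16) - 64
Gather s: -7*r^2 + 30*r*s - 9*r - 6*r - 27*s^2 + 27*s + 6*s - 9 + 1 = -7*r^2 - 15*r - 27*s^2 + s*(30*r + 33) - 8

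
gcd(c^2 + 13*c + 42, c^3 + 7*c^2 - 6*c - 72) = c + 6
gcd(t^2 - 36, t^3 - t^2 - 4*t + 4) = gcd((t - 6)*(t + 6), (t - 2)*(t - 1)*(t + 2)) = 1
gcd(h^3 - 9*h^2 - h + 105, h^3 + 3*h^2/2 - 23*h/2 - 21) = h + 3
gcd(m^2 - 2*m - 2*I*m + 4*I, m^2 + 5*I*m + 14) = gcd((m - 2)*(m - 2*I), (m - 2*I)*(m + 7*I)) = m - 2*I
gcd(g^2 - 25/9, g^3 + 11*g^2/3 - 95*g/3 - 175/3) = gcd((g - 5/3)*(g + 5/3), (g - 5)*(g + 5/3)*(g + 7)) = g + 5/3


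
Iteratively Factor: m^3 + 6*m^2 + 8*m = (m + 2)*(m^2 + 4*m) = m*(m + 2)*(m + 4)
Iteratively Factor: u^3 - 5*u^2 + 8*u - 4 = (u - 2)*(u^2 - 3*u + 2) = (u - 2)^2*(u - 1)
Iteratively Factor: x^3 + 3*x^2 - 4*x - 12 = (x + 3)*(x^2 - 4) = (x - 2)*(x + 3)*(x + 2)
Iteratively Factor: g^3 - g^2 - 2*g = (g + 1)*(g^2 - 2*g) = (g - 2)*(g + 1)*(g)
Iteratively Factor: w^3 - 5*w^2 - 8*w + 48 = (w - 4)*(w^2 - w - 12) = (w - 4)^2*(w + 3)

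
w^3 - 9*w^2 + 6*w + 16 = (w - 8)*(w - 2)*(w + 1)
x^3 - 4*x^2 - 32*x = x*(x - 8)*(x + 4)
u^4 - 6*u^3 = u^3*(u - 6)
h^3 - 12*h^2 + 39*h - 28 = (h - 7)*(h - 4)*(h - 1)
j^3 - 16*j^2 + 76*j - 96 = (j - 8)*(j - 6)*(j - 2)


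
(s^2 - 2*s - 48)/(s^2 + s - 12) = (s^2 - 2*s - 48)/(s^2 + s - 12)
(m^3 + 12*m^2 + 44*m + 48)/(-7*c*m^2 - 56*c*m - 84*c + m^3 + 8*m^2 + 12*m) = (-m - 4)/(7*c - m)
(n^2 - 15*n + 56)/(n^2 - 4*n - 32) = (n - 7)/(n + 4)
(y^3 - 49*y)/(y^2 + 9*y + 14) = y*(y - 7)/(y + 2)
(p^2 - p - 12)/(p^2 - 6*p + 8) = (p + 3)/(p - 2)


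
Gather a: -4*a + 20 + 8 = 28 - 4*a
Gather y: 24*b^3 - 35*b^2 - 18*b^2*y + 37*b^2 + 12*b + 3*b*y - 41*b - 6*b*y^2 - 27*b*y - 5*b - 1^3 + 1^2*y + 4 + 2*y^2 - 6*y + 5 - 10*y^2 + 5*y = 24*b^3 + 2*b^2 - 34*b + y^2*(-6*b - 8) + y*(-18*b^2 - 24*b) + 8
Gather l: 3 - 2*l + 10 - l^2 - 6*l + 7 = -l^2 - 8*l + 20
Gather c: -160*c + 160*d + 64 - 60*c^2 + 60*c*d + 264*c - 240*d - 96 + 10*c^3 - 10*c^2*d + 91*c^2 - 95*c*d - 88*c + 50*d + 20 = 10*c^3 + c^2*(31 - 10*d) + c*(16 - 35*d) - 30*d - 12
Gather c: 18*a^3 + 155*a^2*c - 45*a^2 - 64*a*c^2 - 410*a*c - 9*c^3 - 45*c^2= 18*a^3 - 45*a^2 - 9*c^3 + c^2*(-64*a - 45) + c*(155*a^2 - 410*a)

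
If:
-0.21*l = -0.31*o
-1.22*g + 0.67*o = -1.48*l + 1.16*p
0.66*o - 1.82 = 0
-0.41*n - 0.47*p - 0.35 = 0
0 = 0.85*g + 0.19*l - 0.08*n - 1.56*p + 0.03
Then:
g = 3.80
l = 4.07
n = -4.05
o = 2.76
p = 2.79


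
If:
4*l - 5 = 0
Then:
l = 5/4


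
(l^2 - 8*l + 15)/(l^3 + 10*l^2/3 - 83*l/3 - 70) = 3*(l - 3)/(3*l^2 + 25*l + 42)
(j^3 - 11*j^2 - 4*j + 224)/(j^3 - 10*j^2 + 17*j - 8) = (j^2 - 3*j - 28)/(j^2 - 2*j + 1)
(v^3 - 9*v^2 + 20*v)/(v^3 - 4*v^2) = (v - 5)/v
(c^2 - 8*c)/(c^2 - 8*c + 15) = c*(c - 8)/(c^2 - 8*c + 15)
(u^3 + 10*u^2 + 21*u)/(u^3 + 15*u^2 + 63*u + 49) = u*(u + 3)/(u^2 + 8*u + 7)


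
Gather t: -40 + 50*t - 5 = 50*t - 45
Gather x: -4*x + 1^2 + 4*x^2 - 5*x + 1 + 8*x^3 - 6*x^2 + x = 8*x^3 - 2*x^2 - 8*x + 2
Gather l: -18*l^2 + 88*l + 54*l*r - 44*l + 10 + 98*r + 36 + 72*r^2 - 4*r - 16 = -18*l^2 + l*(54*r + 44) + 72*r^2 + 94*r + 30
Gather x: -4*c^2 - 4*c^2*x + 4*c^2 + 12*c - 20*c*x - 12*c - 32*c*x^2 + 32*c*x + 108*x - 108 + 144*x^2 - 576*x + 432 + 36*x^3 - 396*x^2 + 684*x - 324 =36*x^3 + x^2*(-32*c - 252) + x*(-4*c^2 + 12*c + 216)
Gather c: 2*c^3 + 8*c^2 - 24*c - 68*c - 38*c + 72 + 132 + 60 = 2*c^3 + 8*c^2 - 130*c + 264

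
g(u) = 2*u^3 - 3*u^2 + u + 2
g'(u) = 6*u^2 - 6*u + 1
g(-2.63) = -57.76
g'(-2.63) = 58.28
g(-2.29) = -40.04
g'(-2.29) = 46.20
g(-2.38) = -44.34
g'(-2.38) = 49.27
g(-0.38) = 1.08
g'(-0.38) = 4.15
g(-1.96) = -26.54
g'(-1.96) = 35.81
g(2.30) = 12.76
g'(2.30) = 18.94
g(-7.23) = -917.91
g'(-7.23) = 358.02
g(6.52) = 435.32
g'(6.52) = 216.94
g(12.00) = 3038.00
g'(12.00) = 793.00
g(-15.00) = -7438.00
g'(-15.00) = 1441.00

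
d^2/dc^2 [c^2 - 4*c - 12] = 2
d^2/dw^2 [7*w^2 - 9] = 14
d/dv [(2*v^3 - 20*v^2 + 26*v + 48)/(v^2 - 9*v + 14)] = 2*(v^4 - 18*v^3 + 119*v^2 - 328*v + 398)/(v^4 - 18*v^3 + 109*v^2 - 252*v + 196)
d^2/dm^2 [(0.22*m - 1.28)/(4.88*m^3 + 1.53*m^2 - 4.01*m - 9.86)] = (31.435008*m^5 - 355.933536*m^4 - 143.271604*m^3 + 259.338624*m^2 - 302.504664*m - 97.181688)/(116.214272*m^9 + 109.308096*m^8 - 252.216456*m^7 - 880.489959*m^6 - 234.460587*m^5 + 1162.254045*m^4 + 1721.778091*m^3 - 29.411394*m^2 - 1169.551788*m - 958.585256)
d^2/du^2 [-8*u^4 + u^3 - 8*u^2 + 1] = -96*u^2 + 6*u - 16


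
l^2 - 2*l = l*(l - 2)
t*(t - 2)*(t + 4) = t^3 + 2*t^2 - 8*t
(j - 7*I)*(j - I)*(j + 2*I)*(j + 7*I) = j^4 + I*j^3 + 51*j^2 + 49*I*j + 98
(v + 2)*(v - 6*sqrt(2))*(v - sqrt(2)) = v^3 - 7*sqrt(2)*v^2 + 2*v^2 - 14*sqrt(2)*v + 12*v + 24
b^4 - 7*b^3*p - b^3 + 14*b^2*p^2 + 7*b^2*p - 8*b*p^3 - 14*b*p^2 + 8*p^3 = (b - 1)*(b - 4*p)*(b - 2*p)*(b - p)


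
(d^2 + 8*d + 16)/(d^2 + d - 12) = (d + 4)/(d - 3)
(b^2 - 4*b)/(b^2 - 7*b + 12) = b/(b - 3)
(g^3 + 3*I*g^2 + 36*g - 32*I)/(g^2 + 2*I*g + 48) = (g^2 - 5*I*g - 4)/(g - 6*I)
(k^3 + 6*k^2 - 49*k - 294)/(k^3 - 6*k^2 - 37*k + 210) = (k + 7)/(k - 5)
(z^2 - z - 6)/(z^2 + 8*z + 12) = (z - 3)/(z + 6)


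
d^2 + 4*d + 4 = (d + 2)^2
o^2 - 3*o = o*(o - 3)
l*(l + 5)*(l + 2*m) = l^3 + 2*l^2*m + 5*l^2 + 10*l*m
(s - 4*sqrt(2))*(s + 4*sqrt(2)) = s^2 - 32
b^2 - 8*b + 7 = (b - 7)*(b - 1)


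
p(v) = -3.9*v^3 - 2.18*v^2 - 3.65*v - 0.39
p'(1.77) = -48.02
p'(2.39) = -80.90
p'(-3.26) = -113.78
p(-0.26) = 0.48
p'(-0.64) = -5.65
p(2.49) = -83.20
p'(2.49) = -87.05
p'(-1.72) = -30.76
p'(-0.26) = -3.31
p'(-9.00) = -912.11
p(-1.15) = 6.86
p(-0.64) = 2.08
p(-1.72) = 19.28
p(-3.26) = 123.46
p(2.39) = -74.81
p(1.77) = -35.31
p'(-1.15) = -14.11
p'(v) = -11.7*v^2 - 4.36*v - 3.65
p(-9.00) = 2698.98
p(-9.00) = 2698.98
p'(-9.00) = -912.11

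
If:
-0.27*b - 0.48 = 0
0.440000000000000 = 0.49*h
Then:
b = -1.78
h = 0.90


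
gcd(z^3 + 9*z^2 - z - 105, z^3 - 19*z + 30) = z^2 + 2*z - 15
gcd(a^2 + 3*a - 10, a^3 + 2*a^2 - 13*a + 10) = a^2 + 3*a - 10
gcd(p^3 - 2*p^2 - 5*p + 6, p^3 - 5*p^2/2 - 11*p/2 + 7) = p^2 + p - 2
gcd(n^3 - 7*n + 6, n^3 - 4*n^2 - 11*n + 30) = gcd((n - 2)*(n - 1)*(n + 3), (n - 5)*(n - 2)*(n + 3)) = n^2 + n - 6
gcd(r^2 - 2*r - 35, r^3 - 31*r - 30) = r + 5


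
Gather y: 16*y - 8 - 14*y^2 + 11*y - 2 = -14*y^2 + 27*y - 10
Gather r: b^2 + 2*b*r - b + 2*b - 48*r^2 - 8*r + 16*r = b^2 + b - 48*r^2 + r*(2*b + 8)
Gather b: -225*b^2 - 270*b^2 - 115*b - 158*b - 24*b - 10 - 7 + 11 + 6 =-495*b^2 - 297*b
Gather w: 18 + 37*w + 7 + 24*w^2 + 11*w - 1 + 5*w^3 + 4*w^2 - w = 5*w^3 + 28*w^2 + 47*w + 24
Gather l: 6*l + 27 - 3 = 6*l + 24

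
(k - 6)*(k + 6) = k^2 - 36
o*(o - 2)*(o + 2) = o^3 - 4*o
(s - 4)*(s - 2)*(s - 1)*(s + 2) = s^4 - 5*s^3 + 20*s - 16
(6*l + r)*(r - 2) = 6*l*r - 12*l + r^2 - 2*r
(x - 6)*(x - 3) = x^2 - 9*x + 18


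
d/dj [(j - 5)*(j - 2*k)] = 2*j - 2*k - 5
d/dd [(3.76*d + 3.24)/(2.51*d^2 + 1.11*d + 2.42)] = (-9.4376*d^2 - 16.2648*d + 5.5028)/(6.3001*d^4 + 5.5722*d^3 + 13.3805*d^2 + 5.3724*d + 5.8564)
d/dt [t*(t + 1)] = 2*t + 1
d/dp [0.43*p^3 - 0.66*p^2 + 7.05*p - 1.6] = 1.29*p^2 - 1.32*p + 7.05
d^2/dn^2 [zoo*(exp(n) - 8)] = zoo*exp(n)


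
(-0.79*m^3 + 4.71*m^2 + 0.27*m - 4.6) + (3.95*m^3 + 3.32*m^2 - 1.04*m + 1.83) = 3.16*m^3 + 8.03*m^2 - 0.77*m - 2.77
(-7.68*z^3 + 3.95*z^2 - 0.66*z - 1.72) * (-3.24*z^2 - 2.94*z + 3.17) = 24.8832*z^5 + 9.7812*z^4 - 33.8202*z^3 + 20.0347*z^2 + 2.9646*z - 5.4524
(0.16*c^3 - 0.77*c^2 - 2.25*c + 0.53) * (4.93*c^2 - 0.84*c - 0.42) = 0.7888*c^5 - 3.9305*c^4 - 10.5129*c^3 + 4.8263*c^2 + 0.4998*c - 0.2226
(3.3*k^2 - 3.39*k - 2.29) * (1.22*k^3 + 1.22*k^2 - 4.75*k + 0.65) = 4.026*k^5 - 0.1098*k^4 - 22.6046*k^3 + 15.4537*k^2 + 8.674*k - 1.4885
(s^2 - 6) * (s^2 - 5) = s^4 - 11*s^2 + 30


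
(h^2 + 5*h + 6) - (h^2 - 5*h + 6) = 10*h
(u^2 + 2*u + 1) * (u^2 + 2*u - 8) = u^4 + 4*u^3 - 3*u^2 - 14*u - 8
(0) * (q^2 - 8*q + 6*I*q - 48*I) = 0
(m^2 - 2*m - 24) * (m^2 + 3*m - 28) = m^4 + m^3 - 58*m^2 - 16*m + 672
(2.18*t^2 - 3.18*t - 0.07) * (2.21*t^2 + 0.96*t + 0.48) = 4.8178*t^4 - 4.935*t^3 - 2.1611*t^2 - 1.5936*t - 0.0336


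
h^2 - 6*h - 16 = (h - 8)*(h + 2)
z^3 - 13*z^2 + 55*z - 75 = (z - 5)^2*(z - 3)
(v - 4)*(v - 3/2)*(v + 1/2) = v^3 - 5*v^2 + 13*v/4 + 3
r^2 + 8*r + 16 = (r + 4)^2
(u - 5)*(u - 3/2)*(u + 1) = u^3 - 11*u^2/2 + u + 15/2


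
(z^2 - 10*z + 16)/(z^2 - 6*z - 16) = (z - 2)/(z + 2)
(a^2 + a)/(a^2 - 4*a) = (a + 1)/(a - 4)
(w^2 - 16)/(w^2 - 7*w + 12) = (w + 4)/(w - 3)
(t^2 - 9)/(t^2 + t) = (t^2 - 9)/(t*(t + 1))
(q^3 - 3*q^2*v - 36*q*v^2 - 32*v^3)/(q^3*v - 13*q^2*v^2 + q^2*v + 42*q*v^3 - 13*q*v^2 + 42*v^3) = (q^3 - 3*q^2*v - 36*q*v^2 - 32*v^3)/(v*(q^3 - 13*q^2*v + q^2 + 42*q*v^2 - 13*q*v + 42*v^2))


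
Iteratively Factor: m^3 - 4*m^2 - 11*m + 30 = (m - 5)*(m^2 + m - 6) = (m - 5)*(m + 3)*(m - 2)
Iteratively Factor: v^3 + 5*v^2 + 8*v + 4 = (v + 2)*(v^2 + 3*v + 2) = (v + 2)^2*(v + 1)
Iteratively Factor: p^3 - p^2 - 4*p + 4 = (p + 2)*(p^2 - 3*p + 2) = (p - 2)*(p + 2)*(p - 1)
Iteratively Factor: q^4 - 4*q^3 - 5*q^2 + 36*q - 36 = (q - 2)*(q^3 - 2*q^2 - 9*q + 18) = (q - 2)*(q + 3)*(q^2 - 5*q + 6) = (q - 3)*(q - 2)*(q + 3)*(q - 2)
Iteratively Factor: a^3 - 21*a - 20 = (a - 5)*(a^2 + 5*a + 4) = (a - 5)*(a + 1)*(a + 4)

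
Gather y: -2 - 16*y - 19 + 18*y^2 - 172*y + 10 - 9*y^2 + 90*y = 9*y^2 - 98*y - 11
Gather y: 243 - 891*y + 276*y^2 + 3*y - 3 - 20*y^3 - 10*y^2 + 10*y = -20*y^3 + 266*y^2 - 878*y + 240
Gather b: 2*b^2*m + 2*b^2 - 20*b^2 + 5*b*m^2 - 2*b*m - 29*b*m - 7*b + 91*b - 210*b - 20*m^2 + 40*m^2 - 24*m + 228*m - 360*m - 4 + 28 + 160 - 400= b^2*(2*m - 18) + b*(5*m^2 - 31*m - 126) + 20*m^2 - 156*m - 216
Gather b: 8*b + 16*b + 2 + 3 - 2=24*b + 3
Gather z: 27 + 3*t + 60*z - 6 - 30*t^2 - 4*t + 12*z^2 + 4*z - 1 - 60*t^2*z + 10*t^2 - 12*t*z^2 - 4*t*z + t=-20*t^2 + z^2*(12 - 12*t) + z*(-60*t^2 - 4*t + 64) + 20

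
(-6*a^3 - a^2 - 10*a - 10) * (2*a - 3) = -12*a^4 + 16*a^3 - 17*a^2 + 10*a + 30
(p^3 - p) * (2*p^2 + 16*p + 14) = 2*p^5 + 16*p^4 + 12*p^3 - 16*p^2 - 14*p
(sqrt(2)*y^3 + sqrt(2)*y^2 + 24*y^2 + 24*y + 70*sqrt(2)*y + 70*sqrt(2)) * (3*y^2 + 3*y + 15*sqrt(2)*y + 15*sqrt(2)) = 3*sqrt(2)*y^5 + 6*sqrt(2)*y^4 + 102*y^4 + 204*y^3 + 573*sqrt(2)*y^3 + 1140*sqrt(2)*y^2 + 2202*y^2 + 570*sqrt(2)*y + 4200*y + 2100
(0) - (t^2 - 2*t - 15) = -t^2 + 2*t + 15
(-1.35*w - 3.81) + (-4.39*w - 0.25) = -5.74*w - 4.06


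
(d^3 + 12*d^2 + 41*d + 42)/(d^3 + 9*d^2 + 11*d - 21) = (d + 2)/(d - 1)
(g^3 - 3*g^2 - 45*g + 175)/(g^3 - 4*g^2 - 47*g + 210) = (g - 5)/(g - 6)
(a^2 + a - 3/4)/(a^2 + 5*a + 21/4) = (2*a - 1)/(2*a + 7)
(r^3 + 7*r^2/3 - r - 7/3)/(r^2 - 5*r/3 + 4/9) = 3*(3*r^3 + 7*r^2 - 3*r - 7)/(9*r^2 - 15*r + 4)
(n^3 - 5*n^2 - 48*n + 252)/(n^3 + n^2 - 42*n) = (n - 6)/n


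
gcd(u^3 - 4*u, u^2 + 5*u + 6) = u + 2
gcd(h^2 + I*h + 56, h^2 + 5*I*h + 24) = h + 8*I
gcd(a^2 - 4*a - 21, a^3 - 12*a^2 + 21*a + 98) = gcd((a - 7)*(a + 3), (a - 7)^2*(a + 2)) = a - 7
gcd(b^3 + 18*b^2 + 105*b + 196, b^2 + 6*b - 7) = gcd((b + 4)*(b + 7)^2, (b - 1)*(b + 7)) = b + 7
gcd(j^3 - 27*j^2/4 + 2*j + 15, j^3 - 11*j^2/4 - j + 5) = j^2 - 3*j/4 - 5/2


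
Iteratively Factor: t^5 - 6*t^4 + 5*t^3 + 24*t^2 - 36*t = (t)*(t^4 - 6*t^3 + 5*t^2 + 24*t - 36) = t*(t - 3)*(t^3 - 3*t^2 - 4*t + 12) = t*(t - 3)*(t + 2)*(t^2 - 5*t + 6) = t*(t - 3)*(t - 2)*(t + 2)*(t - 3)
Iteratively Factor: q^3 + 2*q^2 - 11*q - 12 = (q - 3)*(q^2 + 5*q + 4) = (q - 3)*(q + 4)*(q + 1)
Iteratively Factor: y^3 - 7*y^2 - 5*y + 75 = (y - 5)*(y^2 - 2*y - 15) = (y - 5)^2*(y + 3)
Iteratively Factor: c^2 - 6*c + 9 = (c - 3)*(c - 3)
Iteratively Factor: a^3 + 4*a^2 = (a)*(a^2 + 4*a) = a*(a + 4)*(a)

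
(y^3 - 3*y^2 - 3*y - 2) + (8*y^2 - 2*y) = y^3 + 5*y^2 - 5*y - 2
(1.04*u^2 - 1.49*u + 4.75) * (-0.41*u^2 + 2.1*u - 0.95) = -0.4264*u^4 + 2.7949*u^3 - 6.0645*u^2 + 11.3905*u - 4.5125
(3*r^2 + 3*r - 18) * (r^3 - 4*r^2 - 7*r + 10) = 3*r^5 - 9*r^4 - 51*r^3 + 81*r^2 + 156*r - 180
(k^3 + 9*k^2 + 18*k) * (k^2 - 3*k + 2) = k^5 + 6*k^4 - 7*k^3 - 36*k^2 + 36*k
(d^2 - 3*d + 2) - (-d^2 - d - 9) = 2*d^2 - 2*d + 11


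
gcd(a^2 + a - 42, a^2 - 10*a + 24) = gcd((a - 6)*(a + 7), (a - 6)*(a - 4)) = a - 6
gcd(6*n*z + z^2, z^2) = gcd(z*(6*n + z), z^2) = z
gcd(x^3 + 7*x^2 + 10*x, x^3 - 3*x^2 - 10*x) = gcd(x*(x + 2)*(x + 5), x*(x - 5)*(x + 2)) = x^2 + 2*x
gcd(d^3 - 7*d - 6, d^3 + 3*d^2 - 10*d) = 1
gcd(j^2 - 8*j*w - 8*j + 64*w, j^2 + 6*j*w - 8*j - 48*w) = j - 8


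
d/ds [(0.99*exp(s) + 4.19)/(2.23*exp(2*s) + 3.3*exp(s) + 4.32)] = (-(0.99*exp(s) + 4.19)*(4.46*exp(s) + 3.3) + 2.2077*exp(2*s) + 3.267*exp(s) + 4.2768)*exp(s)/(2.23*exp(2*s) + 3.3*exp(s) + 4.32)^2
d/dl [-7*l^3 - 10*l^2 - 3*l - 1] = -21*l^2 - 20*l - 3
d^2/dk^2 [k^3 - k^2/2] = 6*k - 1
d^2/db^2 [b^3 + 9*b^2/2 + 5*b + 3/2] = 6*b + 9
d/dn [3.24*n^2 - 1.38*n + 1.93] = 6.48*n - 1.38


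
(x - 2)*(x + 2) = x^2 - 4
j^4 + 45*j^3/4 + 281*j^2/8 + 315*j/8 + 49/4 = (j + 1/2)*(j + 7/4)*(j + 2)*(j + 7)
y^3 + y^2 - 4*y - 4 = (y - 2)*(y + 1)*(y + 2)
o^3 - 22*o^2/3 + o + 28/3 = (o - 7)*(o - 4/3)*(o + 1)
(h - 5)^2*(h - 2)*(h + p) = h^4 + h^3*p - 12*h^3 - 12*h^2*p + 45*h^2 + 45*h*p - 50*h - 50*p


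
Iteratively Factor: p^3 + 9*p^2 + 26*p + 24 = (p + 4)*(p^2 + 5*p + 6) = (p + 3)*(p + 4)*(p + 2)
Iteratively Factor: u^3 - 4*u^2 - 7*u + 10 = (u - 1)*(u^2 - 3*u - 10) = (u - 5)*(u - 1)*(u + 2)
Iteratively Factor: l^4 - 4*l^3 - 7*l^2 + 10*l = (l - 5)*(l^3 + l^2 - 2*l) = (l - 5)*(l + 2)*(l^2 - l) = (l - 5)*(l - 1)*(l + 2)*(l)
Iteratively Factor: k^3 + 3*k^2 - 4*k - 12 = (k - 2)*(k^2 + 5*k + 6) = (k - 2)*(k + 3)*(k + 2)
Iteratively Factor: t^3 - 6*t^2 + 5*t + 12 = (t - 3)*(t^2 - 3*t - 4) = (t - 3)*(t + 1)*(t - 4)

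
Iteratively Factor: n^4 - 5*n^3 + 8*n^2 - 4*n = (n - 2)*(n^3 - 3*n^2 + 2*n) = (n - 2)*(n - 1)*(n^2 - 2*n) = n*(n - 2)*(n - 1)*(n - 2)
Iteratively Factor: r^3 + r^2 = (r)*(r^2 + r) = r*(r + 1)*(r)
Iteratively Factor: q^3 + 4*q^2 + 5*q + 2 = (q + 1)*(q^2 + 3*q + 2) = (q + 1)*(q + 2)*(q + 1)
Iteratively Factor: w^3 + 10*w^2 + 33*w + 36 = (w + 3)*(w^2 + 7*w + 12) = (w + 3)*(w + 4)*(w + 3)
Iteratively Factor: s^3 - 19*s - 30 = (s + 2)*(s^2 - 2*s - 15) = (s + 2)*(s + 3)*(s - 5)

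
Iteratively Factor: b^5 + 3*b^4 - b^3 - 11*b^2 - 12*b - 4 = (b + 1)*(b^4 + 2*b^3 - 3*b^2 - 8*b - 4) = (b + 1)^2*(b^3 + b^2 - 4*b - 4) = (b + 1)^3*(b^2 - 4) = (b - 2)*(b + 1)^3*(b + 2)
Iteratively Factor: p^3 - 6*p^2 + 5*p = (p)*(p^2 - 6*p + 5) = p*(p - 1)*(p - 5)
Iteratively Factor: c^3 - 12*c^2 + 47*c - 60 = (c - 5)*(c^2 - 7*c + 12) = (c - 5)*(c - 3)*(c - 4)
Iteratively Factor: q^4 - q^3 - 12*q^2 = (q)*(q^3 - q^2 - 12*q) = q^2*(q^2 - q - 12) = q^2*(q + 3)*(q - 4)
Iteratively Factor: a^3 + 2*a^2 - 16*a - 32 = (a - 4)*(a^2 + 6*a + 8) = (a - 4)*(a + 4)*(a + 2)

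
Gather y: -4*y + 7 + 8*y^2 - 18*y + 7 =8*y^2 - 22*y + 14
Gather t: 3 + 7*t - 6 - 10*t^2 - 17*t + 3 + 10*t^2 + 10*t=0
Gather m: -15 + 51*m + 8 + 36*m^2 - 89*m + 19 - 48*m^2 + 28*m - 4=-12*m^2 - 10*m + 8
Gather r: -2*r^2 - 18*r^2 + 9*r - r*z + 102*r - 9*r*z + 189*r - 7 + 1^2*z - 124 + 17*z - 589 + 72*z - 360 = -20*r^2 + r*(300 - 10*z) + 90*z - 1080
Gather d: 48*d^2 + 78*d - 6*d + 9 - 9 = 48*d^2 + 72*d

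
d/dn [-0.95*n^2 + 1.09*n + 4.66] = 1.09 - 1.9*n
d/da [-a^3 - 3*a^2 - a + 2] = -3*a^2 - 6*a - 1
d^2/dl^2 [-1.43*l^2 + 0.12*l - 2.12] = -2.86000000000000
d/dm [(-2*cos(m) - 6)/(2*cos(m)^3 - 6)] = (-3*(cos(m) + 3)*cos(m)^2 + cos(m)^3 - 3)*sin(m)/(cos(m)^3 - 3)^2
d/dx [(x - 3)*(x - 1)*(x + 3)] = 3*x^2 - 2*x - 9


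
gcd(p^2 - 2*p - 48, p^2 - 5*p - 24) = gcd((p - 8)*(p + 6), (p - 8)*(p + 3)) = p - 8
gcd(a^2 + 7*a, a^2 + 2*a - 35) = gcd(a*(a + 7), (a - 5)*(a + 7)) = a + 7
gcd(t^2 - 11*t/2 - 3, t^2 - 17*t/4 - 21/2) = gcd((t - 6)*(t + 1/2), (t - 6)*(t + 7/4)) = t - 6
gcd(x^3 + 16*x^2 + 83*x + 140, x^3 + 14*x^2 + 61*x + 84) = x^2 + 11*x + 28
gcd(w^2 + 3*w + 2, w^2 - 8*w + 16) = 1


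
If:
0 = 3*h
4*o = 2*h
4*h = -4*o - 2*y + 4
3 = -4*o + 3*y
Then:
No Solution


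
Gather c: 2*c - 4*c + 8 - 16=-2*c - 8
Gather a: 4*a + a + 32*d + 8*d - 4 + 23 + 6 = 5*a + 40*d + 25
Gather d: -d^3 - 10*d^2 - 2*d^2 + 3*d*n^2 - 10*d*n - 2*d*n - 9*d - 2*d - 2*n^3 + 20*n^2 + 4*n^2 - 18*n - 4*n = -d^3 - 12*d^2 + d*(3*n^2 - 12*n - 11) - 2*n^3 + 24*n^2 - 22*n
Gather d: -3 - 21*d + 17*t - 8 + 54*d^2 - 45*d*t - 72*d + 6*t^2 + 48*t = 54*d^2 + d*(-45*t - 93) + 6*t^2 + 65*t - 11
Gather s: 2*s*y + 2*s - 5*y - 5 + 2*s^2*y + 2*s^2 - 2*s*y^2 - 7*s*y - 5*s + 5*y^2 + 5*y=s^2*(2*y + 2) + s*(-2*y^2 - 5*y - 3) + 5*y^2 - 5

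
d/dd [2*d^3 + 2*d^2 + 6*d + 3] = 6*d^2 + 4*d + 6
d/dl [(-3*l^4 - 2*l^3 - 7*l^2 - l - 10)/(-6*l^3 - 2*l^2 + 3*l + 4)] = (18*l^6 + 12*l^5 - 65*l^4 - 72*l^3 - 227*l^2 - 96*l + 26)/(36*l^6 + 24*l^5 - 32*l^4 - 60*l^3 - 7*l^2 + 24*l + 16)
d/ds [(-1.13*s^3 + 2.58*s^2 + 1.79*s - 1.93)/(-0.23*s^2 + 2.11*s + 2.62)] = (0.2599*s^4 - 4.7686*s^3 - 3.0263*s^2 + 12.6314*s + 8.7621)/(0.0529*s^4 - 0.9706*s^3 + 3.2469*s^2 + 11.0564*s + 6.8644)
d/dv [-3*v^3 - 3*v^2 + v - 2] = -9*v^2 - 6*v + 1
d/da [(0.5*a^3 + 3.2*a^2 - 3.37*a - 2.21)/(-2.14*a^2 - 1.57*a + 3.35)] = (-1.07*a^4 - 1.57*a^3 - 7.2108*a^2 + 11.9812*a - 14.7592)/(4.5796*a^4 + 6.7196*a^3 - 11.8731*a^2 - 10.519*a + 11.2225)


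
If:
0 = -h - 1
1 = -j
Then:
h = -1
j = -1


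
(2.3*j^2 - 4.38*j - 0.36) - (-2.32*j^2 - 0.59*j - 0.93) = 4.62*j^2 - 3.79*j + 0.57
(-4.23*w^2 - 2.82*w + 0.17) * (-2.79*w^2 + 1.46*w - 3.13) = 11.8017*w^4 + 1.692*w^3 + 8.6484*w^2 + 9.0748*w - 0.5321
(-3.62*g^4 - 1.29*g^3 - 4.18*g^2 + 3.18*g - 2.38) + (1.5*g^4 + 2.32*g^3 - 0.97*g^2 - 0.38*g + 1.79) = -2.12*g^4 + 1.03*g^3 - 5.15*g^2 + 2.8*g - 0.59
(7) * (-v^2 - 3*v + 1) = -7*v^2 - 21*v + 7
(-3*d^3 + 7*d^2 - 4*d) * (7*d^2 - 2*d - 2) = -21*d^5 + 55*d^4 - 36*d^3 - 6*d^2 + 8*d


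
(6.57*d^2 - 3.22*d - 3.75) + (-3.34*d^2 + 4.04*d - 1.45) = 3.23*d^2 + 0.82*d - 5.2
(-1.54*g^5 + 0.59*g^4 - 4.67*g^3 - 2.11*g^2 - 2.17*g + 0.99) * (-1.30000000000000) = 2.002*g^5 - 0.767*g^4 + 6.071*g^3 + 2.743*g^2 + 2.821*g - 1.287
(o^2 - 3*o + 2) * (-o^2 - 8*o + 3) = -o^4 - 5*o^3 + 25*o^2 - 25*o + 6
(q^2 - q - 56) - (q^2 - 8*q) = 7*q - 56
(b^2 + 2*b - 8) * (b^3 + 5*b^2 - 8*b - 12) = b^5 + 7*b^4 - 6*b^3 - 68*b^2 + 40*b + 96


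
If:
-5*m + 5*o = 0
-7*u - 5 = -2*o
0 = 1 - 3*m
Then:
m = 1/3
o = 1/3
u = -13/21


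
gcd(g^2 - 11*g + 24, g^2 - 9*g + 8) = g - 8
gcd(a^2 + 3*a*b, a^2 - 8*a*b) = a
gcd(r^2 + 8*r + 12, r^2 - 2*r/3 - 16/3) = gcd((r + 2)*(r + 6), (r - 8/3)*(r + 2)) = r + 2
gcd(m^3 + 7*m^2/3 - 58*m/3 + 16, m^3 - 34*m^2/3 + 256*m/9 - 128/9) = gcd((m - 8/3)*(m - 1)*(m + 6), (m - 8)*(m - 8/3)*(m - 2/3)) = m - 8/3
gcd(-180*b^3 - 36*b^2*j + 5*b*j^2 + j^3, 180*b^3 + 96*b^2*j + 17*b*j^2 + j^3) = 30*b^2 + 11*b*j + j^2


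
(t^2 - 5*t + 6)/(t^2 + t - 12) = (t - 2)/(t + 4)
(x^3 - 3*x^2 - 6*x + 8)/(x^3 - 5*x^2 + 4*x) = (x + 2)/x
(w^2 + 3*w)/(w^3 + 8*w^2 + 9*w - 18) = w/(w^2 + 5*w - 6)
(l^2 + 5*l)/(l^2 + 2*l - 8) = l*(l + 5)/(l^2 + 2*l - 8)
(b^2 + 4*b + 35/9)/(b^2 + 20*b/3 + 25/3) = (b + 7/3)/(b + 5)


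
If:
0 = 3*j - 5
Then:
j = 5/3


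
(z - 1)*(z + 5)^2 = z^3 + 9*z^2 + 15*z - 25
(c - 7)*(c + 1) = c^2 - 6*c - 7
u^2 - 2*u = u*(u - 2)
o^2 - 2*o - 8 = (o - 4)*(o + 2)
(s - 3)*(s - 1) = s^2 - 4*s + 3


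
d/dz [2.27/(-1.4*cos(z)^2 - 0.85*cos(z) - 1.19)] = -(6.356*cos(z) + 1.9295)*sin(z)/(1.4*cos(z)^2 + 0.85*cos(z) + 1.19)^2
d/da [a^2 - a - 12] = 2*a - 1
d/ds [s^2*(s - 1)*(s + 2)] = s*(4*s^2 + 3*s - 4)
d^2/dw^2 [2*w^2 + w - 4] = 4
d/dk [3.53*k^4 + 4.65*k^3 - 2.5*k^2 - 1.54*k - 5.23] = 14.12*k^3 + 13.95*k^2 - 5.0*k - 1.54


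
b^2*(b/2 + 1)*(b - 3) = b^4/2 - b^3/2 - 3*b^2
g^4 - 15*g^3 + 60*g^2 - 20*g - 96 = (g - 8)*(g - 6)*(g - 2)*(g + 1)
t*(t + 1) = t^2 + t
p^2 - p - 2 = (p - 2)*(p + 1)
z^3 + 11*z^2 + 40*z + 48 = (z + 3)*(z + 4)^2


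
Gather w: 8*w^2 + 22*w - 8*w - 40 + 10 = 8*w^2 + 14*w - 30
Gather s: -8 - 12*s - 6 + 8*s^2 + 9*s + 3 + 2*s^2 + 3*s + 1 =10*s^2 - 10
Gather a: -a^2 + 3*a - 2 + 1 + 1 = -a^2 + 3*a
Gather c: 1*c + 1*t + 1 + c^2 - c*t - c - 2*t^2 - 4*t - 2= c^2 - c*t - 2*t^2 - 3*t - 1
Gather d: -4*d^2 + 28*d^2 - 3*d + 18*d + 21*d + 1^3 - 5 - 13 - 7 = 24*d^2 + 36*d - 24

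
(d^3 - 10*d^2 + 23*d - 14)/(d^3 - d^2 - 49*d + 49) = (d - 2)/(d + 7)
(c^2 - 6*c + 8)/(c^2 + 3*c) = (c^2 - 6*c + 8)/(c*(c + 3))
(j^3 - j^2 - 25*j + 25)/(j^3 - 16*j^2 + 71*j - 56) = (j^2 - 25)/(j^2 - 15*j + 56)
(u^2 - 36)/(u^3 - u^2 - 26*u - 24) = (u + 6)/(u^2 + 5*u + 4)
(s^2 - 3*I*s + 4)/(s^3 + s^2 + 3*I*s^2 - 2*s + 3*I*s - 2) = (s - 4*I)/(s^2 + s*(1 + 2*I) + 2*I)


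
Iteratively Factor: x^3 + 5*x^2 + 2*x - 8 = (x - 1)*(x^2 + 6*x + 8) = (x - 1)*(x + 2)*(x + 4)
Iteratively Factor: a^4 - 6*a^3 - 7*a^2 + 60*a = (a + 3)*(a^3 - 9*a^2 + 20*a) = a*(a + 3)*(a^2 - 9*a + 20) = a*(a - 5)*(a + 3)*(a - 4)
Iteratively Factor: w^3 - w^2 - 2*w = (w)*(w^2 - w - 2) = w*(w + 1)*(w - 2)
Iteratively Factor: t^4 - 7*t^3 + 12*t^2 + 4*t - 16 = (t + 1)*(t^3 - 8*t^2 + 20*t - 16) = (t - 2)*(t + 1)*(t^2 - 6*t + 8) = (t - 4)*(t - 2)*(t + 1)*(t - 2)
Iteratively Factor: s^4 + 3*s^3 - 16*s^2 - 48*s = (s + 3)*(s^3 - 16*s) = (s - 4)*(s + 3)*(s^2 + 4*s) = s*(s - 4)*(s + 3)*(s + 4)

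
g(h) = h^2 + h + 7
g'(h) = 2*h + 1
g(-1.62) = 8.00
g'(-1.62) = -2.24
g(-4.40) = 21.96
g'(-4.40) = -7.80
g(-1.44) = 7.63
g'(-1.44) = -1.88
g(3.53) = 22.99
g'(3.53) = 8.06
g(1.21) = 9.67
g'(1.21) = 3.42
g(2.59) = 16.30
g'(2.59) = 6.18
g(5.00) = 37.00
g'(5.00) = 11.00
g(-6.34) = 40.86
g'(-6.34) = -11.68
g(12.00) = 163.00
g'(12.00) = 25.00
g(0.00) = 7.00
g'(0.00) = 1.00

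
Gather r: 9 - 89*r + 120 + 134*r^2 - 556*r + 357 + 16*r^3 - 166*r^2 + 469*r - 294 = 16*r^3 - 32*r^2 - 176*r + 192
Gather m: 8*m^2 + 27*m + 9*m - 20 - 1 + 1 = 8*m^2 + 36*m - 20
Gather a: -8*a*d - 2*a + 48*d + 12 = a*(-8*d - 2) + 48*d + 12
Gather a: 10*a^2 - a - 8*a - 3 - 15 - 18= 10*a^2 - 9*a - 36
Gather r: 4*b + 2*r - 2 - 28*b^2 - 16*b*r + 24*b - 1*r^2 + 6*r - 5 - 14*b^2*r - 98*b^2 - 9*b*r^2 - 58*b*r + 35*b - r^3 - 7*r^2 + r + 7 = -126*b^2 + 63*b - r^3 + r^2*(-9*b - 8) + r*(-14*b^2 - 74*b + 9)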